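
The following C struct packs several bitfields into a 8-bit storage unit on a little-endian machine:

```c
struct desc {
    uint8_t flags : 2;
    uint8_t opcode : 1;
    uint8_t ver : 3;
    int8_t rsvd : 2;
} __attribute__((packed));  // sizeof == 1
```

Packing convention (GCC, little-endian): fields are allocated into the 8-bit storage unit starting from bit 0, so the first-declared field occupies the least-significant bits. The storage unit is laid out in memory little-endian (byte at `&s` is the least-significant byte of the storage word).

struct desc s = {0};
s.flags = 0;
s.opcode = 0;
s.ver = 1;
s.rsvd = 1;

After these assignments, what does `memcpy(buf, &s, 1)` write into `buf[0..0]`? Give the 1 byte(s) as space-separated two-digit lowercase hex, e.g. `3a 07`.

[0+:2] flags=0 & 0x3 = 0x0; word=0x00
[2+:1] opcode=0 & 0x1 = 0x0; word=0x00
[3+:3] ver=1 & 0x7 = 0x1; word=0x08
[6+:2] rsvd=1 & 0x3 = 0x1; word=0x48
word = 0x48 → little-endian bytes:
  [0]=0x48

48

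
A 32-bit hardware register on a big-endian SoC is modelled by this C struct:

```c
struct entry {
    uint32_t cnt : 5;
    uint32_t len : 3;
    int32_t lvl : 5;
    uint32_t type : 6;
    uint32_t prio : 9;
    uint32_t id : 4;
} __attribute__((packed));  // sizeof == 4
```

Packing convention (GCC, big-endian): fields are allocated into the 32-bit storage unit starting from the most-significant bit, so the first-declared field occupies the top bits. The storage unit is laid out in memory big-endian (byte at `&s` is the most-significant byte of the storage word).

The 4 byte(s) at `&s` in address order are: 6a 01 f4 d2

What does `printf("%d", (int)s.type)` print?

[0]=0x6a [1]=0x01 [2]=0xf4 [3]=0xd2 (big-endian) → word 0x6a01f4d2
cnt [27+:5] = (word>>27) & 0x1f = 13
len [24+:3] = (word>>24) & 0x7 = 2
lvl [19+:5] = (word>>19) & 0x1f = 0
type [13+:6] = (word>>13) & 0x3f = 15  ←
prio [4+:9] = (word>>4) & 0x1ff = 333
id [0+:4] = (word>>0) & 0xf = 2

15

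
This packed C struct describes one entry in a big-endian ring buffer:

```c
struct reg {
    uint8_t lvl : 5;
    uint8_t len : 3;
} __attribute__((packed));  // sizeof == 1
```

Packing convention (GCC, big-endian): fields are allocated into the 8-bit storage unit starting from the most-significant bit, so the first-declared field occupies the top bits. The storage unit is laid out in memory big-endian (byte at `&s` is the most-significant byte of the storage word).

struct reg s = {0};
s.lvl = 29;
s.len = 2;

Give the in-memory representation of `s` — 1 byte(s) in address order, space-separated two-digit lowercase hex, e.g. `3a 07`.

[3+:5] lvl=29 & 0x1f = 0x1d; word=0xe8
[0+:3] len=2 & 0x7 = 0x2; word=0xea
word = 0xea → big-endian bytes:
  [0]=0xea

ea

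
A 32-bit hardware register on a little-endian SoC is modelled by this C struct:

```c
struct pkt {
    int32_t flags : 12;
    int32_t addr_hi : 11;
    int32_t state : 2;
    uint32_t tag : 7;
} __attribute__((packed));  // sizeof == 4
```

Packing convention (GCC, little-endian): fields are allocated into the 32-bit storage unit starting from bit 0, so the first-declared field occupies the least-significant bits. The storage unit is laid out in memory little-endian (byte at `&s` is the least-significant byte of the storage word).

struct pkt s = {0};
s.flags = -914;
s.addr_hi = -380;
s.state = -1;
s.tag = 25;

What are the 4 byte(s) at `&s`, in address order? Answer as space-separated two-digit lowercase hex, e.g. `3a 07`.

6e 4c e8 33

flags (12b) val=-914 bits=0xc6e at bit 0: 0x00000c6e
addr_hi (11b) val=-380 bits=0x684 at bit 12: 0x00684c6e
state (2b) val=-1 bits=0x3 at bit 23: 0x01e84c6e
tag (7b) val=25 bits=0x19 at bit 25: 0x33e84c6e
word = 0x33e84c6e → little-endian bytes:
  [0]=0x6e  [1]=0x4c  [2]=0xe8  [3]=0x33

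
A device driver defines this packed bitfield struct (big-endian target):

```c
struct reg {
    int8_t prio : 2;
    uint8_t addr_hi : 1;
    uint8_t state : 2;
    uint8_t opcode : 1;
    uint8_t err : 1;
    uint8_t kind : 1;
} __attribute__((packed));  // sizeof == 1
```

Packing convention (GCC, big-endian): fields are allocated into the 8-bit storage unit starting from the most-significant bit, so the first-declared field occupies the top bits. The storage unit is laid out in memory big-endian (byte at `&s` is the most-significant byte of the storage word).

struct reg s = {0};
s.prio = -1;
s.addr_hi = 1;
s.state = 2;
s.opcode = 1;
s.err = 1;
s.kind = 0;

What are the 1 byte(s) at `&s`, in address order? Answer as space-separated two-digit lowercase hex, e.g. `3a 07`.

[6+:2] prio=-1 & 0x3 = 0x3; word=0xc0
[5+:1] addr_hi=1 & 0x1 = 0x1; word=0xe0
[3+:2] state=2 & 0x3 = 0x2; word=0xf0
[2+:1] opcode=1 & 0x1 = 0x1; word=0xf4
[1+:1] err=1 & 0x1 = 0x1; word=0xf6
[0+:1] kind=0 & 0x1 = 0x0; word=0xf6
word = 0xf6 → big-endian bytes:
  [0]=0xf6

f6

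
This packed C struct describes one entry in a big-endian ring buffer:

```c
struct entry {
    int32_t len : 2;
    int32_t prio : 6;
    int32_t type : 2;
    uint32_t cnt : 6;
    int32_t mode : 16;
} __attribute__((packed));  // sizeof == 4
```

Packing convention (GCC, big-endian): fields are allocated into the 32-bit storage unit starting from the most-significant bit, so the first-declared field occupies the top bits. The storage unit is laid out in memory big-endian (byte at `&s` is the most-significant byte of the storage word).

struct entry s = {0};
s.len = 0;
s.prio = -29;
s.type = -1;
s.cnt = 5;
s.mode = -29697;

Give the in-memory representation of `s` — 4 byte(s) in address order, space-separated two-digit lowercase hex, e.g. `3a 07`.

23 c5 8b ff

len (2b) val=0 bits=0x0 at bit 30: 0x00000000
prio (6b) val=-29 bits=0x23 at bit 24: 0x23000000
type (2b) val=-1 bits=0x3 at bit 22: 0x23c00000
cnt (6b) val=5 bits=0x5 at bit 16: 0x23c50000
mode (16b) val=-29697 bits=0x8bff at bit 0: 0x23c58bff
word = 0x23c58bff → big-endian bytes:
  [0]=0x23  [1]=0xc5  [2]=0x8b  [3]=0xff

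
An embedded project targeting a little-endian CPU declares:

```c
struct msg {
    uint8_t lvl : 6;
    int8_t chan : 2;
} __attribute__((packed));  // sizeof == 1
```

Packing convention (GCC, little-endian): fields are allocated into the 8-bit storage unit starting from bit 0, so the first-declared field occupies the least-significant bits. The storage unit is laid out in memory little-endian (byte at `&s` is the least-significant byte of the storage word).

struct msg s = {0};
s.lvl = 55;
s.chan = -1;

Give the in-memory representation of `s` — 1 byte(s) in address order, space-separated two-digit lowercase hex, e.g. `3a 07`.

lvl (6b) val=55 bits=0x37 at bit 0: 0x37
chan (2b) val=-1 bits=0x3 at bit 6: 0xf7
word = 0xf7 → little-endian bytes:
  [0]=0xf7

f7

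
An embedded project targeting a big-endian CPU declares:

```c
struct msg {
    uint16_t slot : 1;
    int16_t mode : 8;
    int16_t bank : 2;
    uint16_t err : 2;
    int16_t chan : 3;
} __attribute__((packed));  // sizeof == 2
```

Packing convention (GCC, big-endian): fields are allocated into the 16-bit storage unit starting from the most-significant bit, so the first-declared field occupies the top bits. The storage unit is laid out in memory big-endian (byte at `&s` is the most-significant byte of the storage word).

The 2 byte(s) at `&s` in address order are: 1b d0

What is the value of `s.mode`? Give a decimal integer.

[0]=0x1b [1]=0xd0 (big-endian) → word 0x1bd0
slot:1 @ bit 15 → (0x1bd0>>15)&0x1 = 0x0
mode:8 @ bit 7 → (0x1bd0>>7)&0xff = 0x37  ←
bank:2 @ bit 5 → (0x1bd0>>5)&0x3 = 0x2
err:2 @ bit 3 → (0x1bd0>>3)&0x3 = 0x2
chan:3 @ bit 0 → (0x1bd0>>0)&0x7 = 0x0
mode signed 8b, MSB=0: value = 55

55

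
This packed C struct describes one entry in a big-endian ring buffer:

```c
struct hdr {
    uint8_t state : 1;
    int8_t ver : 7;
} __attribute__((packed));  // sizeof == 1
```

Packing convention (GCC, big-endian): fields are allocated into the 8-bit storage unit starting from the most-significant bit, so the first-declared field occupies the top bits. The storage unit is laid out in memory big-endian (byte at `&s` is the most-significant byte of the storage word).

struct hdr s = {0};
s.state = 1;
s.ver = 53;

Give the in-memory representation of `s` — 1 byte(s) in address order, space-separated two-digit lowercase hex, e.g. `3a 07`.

b5

state (1b) val=1 bits=0x1 at bit 7: 0x80
ver (7b) val=53 bits=0x35 at bit 0: 0xb5
word = 0xb5 → big-endian bytes:
  [0]=0xb5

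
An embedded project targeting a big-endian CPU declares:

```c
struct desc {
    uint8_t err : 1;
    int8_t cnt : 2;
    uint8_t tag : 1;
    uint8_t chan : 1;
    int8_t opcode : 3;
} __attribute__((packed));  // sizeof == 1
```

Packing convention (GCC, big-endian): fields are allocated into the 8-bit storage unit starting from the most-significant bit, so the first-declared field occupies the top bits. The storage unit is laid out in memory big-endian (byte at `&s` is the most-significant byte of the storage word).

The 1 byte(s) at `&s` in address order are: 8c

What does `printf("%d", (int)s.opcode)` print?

[0]=0x8c (big-endian) → word 0x8c
err:1 @ bit 7 → (0x8c>>7)&0x1 = 0x1
cnt:2 @ bit 5 → (0x8c>>5)&0x3 = 0x0
tag:1 @ bit 4 → (0x8c>>4)&0x1 = 0x0
chan:1 @ bit 3 → (0x8c>>3)&0x1 = 0x1
opcode:3 @ bit 0 → (0x8c>>0)&0x7 = 0x4  ←
opcode signed 3b, MSB=1: 4 - 8 = -4

-4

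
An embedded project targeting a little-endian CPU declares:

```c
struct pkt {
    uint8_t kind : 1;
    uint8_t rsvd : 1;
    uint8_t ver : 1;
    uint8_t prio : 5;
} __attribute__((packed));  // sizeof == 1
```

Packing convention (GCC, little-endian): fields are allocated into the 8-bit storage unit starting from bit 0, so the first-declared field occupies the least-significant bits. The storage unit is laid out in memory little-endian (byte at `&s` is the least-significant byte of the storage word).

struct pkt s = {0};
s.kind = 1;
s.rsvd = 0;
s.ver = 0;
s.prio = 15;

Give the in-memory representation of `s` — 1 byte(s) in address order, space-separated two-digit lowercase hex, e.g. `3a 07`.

kind (1b) val=1 bits=0x1 at bit 0: 0x01
rsvd (1b) val=0 bits=0x0 at bit 1: 0x01
ver (1b) val=0 bits=0x0 at bit 2: 0x01
prio (5b) val=15 bits=0xf at bit 3: 0x79
word = 0x79 → little-endian bytes:
  [0]=0x79

79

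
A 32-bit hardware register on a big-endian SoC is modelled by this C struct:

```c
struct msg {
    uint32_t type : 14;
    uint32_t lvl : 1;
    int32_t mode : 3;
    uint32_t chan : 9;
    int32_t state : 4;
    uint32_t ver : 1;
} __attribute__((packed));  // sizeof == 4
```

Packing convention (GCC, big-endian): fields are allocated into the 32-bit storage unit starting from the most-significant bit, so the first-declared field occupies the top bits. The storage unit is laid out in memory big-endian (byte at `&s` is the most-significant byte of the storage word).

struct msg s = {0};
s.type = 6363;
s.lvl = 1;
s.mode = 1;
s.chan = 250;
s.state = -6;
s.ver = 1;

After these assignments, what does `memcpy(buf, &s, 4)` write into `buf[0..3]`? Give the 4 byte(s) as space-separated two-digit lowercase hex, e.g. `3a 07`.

63 6e 5f 55

type:14 = 6363 → 0x18db << 18 → word 0x636c0000
lvl:1 = 1 → 0x1 << 17 → word 0x636e0000
mode:3 = 1 → 0x1 << 14 → word 0x636e4000
chan:9 = 250 → 0xfa << 5 → word 0x636e5f40
state:4 = -6 → 0xa << 1 → word 0x636e5f54
ver:1 = 1 → 0x1 << 0 → word 0x636e5f55
word = 0x636e5f55 → big-endian bytes:
  [0]=0x63  [1]=0x6e  [2]=0x5f  [3]=0x55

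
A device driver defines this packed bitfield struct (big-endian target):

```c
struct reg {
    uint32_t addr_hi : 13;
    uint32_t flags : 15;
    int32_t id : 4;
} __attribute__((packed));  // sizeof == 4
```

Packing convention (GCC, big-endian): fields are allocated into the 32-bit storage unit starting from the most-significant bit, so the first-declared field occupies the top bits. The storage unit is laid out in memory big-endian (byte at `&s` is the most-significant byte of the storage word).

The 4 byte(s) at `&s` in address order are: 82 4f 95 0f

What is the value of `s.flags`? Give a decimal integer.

31056

[0]=0x82 [1]=0x4f [2]=0x95 [3]=0x0f (big-endian) → word 0x824f950f
addr_hi:13 @ bit 19 → (0x824f950f>>19)&0x1fff = 0x1049
flags:15 @ bit 4 → (0x824f950f>>4)&0x7fff = 0x7950  ←
id:4 @ bit 0 → (0x824f950f>>0)&0xf = 0xf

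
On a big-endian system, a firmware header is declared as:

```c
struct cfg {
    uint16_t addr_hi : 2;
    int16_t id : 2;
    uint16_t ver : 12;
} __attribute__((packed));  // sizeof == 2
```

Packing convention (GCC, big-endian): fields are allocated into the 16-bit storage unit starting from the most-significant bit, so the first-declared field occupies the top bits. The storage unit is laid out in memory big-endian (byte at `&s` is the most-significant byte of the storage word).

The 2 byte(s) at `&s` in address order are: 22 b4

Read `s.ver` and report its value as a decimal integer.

[0]=0x22 [1]=0xb4 (big-endian) → word 0x22b4
addr_hi:2 @ bit 14 → (0x22b4>>14)&0x3 = 0x0
id:2 @ bit 12 → (0x22b4>>12)&0x3 = 0x2
ver:12 @ bit 0 → (0x22b4>>0)&0xfff = 0x2b4  ←

692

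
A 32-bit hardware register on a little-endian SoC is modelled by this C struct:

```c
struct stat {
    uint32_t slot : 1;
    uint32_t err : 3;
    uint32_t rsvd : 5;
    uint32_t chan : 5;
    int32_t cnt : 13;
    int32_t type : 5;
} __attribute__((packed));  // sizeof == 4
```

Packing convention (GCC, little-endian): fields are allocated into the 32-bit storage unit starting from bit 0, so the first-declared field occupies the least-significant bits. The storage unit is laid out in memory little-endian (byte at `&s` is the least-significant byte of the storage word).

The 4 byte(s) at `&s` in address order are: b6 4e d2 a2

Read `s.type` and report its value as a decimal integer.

-12

[0]=0xb6 [1]=0x4e [2]=0xd2 [3]=0xa2 (little-endian) → word 0xa2d24eb6
slot:1 @ bit 0 → (0xa2d24eb6>>0)&0x1 = 0x0
err:3 @ bit 1 → (0xa2d24eb6>>1)&0x7 = 0x3
rsvd:5 @ bit 4 → (0xa2d24eb6>>4)&0x1f = 0xb
chan:5 @ bit 9 → (0xa2d24eb6>>9)&0x1f = 0x7
cnt:13 @ bit 14 → (0xa2d24eb6>>14)&0x1fff = 0xb49
type:5 @ bit 27 → (0xa2d24eb6>>27)&0x1f = 0x14  ←
type signed 5b, MSB=1: 20 - 32 = -12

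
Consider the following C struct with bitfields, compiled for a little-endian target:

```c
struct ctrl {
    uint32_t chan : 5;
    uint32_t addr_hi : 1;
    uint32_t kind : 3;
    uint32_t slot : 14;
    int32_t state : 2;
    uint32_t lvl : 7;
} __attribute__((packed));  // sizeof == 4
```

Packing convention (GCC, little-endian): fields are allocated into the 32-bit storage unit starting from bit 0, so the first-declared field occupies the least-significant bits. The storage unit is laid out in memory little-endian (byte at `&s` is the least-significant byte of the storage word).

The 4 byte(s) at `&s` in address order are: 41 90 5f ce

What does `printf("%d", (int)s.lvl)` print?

103

[0]=0x41 [1]=0x90 [2]=0x5f [3]=0xce (little-endian) → word 0xce5f9041
chan:5 @ bit 0 → (0xce5f9041>>0)&0x1f = 0x1
addr_hi:1 @ bit 5 → (0xce5f9041>>5)&0x1 = 0x0
kind:3 @ bit 6 → (0xce5f9041>>6)&0x7 = 0x1
slot:14 @ bit 9 → (0xce5f9041>>9)&0x3fff = 0x2fc8
state:2 @ bit 23 → (0xce5f9041>>23)&0x3 = 0x0
lvl:7 @ bit 25 → (0xce5f9041>>25)&0x7f = 0x67  ←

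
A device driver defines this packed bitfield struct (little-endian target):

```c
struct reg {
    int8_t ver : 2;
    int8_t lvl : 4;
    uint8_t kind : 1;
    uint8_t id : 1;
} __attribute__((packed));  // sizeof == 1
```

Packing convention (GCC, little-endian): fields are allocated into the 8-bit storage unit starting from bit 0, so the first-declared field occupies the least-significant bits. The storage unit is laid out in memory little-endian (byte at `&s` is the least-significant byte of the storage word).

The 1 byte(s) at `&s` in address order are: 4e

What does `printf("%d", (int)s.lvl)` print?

3

[0]=0x4e (little-endian) → word 0x4e
ver [0+:2] = (word>>0) & 0x3 = 2
lvl [2+:4] = (word>>2) & 0xf = 3  ←
kind [6+:1] = (word>>6) & 0x1 = 1
id [7+:1] = (word>>7) & 0x1 = 0
lvl signed 4b, MSB=0: value = 3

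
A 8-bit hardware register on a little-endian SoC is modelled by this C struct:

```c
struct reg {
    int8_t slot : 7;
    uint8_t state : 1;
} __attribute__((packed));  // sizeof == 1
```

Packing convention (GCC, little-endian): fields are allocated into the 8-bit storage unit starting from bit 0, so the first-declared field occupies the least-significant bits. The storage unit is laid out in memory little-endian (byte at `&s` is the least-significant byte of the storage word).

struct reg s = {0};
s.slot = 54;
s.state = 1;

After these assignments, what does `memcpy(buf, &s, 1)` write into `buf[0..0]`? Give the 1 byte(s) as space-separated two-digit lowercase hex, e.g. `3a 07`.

b6

[0+:7] slot=54 & 0x7f = 0x36; word=0x36
[7+:1] state=1 & 0x1 = 0x1; word=0xb6
word = 0xb6 → little-endian bytes:
  [0]=0xb6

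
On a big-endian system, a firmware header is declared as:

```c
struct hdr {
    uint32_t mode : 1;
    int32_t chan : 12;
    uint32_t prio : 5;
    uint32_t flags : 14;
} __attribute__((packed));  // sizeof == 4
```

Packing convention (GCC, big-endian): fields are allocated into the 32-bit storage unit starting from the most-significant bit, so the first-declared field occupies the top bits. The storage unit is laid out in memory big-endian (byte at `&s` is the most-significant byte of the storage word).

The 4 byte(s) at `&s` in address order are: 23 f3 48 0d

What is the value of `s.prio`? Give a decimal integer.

[0]=0x23 [1]=0xf3 [2]=0x48 [3]=0x0d (big-endian) → word 0x23f3480d
mode:1 @ bit 31 → (0x23f3480d>>31)&0x1 = 0x0
chan:12 @ bit 19 → (0x23f3480d>>19)&0xfff = 0x47e
prio:5 @ bit 14 → (0x23f3480d>>14)&0x1f = 0xd  ←
flags:14 @ bit 0 → (0x23f3480d>>0)&0x3fff = 0x80d

13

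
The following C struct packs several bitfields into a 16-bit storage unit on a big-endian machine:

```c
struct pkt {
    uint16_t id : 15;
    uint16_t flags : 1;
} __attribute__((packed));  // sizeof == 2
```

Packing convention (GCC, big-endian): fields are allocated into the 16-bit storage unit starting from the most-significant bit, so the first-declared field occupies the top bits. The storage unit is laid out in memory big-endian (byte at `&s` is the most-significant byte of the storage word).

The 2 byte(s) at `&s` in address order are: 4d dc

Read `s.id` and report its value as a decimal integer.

[0]=0x4d [1]=0xdc (big-endian) → word 0x4ddc
id:15 @ bit 1 → (0x4ddc>>1)&0x7fff = 0x26ee  ←
flags:1 @ bit 0 → (0x4ddc>>0)&0x1 = 0x0

9966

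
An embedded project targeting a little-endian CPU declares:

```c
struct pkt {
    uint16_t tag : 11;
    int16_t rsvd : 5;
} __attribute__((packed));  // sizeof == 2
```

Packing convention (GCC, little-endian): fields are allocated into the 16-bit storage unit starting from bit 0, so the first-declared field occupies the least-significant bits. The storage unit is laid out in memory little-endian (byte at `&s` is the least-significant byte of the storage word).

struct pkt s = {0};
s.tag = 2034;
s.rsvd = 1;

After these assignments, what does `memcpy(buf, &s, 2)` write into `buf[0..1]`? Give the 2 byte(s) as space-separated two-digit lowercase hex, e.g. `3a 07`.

tag:11 = 2034 → 0x7f2 << 0 → word 0x07f2
rsvd:5 = 1 → 0x1 << 11 → word 0x0ff2
word = 0x0ff2 → little-endian bytes:
  [0]=0xf2  [1]=0x0f

f2 0f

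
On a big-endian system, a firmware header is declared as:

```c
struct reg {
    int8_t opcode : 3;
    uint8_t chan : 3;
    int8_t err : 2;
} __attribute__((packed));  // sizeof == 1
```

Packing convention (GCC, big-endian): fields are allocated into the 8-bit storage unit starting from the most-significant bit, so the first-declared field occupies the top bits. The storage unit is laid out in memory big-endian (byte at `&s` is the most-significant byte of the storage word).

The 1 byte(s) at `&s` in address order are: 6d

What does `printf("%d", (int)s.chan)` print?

[0]=0x6d (big-endian) → word 0x6d
opcode:3 @ bit 5 → (0x6d>>5)&0x7 = 0x3
chan:3 @ bit 2 → (0x6d>>2)&0x7 = 0x3  ←
err:2 @ bit 0 → (0x6d>>0)&0x3 = 0x1

3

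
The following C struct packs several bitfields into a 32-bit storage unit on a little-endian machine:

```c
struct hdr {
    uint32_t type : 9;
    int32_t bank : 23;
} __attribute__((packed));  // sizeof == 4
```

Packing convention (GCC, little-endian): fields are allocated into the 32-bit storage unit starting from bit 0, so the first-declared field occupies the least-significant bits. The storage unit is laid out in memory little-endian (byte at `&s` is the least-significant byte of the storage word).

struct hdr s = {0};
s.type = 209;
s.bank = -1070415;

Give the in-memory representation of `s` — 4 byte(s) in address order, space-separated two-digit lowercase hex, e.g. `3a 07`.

[0+:9] type=209 & 0x1ff = 0xd1; word=0x000000d1
[9+:23] bank=-1070415 & 0x7fffff = 0x6faab1; word=0xdf5562d1
word = 0xdf5562d1 → little-endian bytes:
  [0]=0xd1  [1]=0x62  [2]=0x55  [3]=0xdf

d1 62 55 df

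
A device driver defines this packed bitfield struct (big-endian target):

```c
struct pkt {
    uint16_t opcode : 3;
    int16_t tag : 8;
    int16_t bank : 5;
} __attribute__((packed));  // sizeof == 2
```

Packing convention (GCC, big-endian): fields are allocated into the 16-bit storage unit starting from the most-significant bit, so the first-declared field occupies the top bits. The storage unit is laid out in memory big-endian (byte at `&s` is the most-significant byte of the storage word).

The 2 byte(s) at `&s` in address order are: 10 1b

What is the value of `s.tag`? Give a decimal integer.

[0]=0x10 [1]=0x1b (big-endian) → word 0x101b
opcode [13+:3] = (word>>13) & 0x7 = 0
tag [5+:8] = (word>>5) & 0xff = 128  ←
bank [0+:5] = (word>>0) & 0x1f = 27
tag signed 8b, MSB=1: 128 - 256 = -128

-128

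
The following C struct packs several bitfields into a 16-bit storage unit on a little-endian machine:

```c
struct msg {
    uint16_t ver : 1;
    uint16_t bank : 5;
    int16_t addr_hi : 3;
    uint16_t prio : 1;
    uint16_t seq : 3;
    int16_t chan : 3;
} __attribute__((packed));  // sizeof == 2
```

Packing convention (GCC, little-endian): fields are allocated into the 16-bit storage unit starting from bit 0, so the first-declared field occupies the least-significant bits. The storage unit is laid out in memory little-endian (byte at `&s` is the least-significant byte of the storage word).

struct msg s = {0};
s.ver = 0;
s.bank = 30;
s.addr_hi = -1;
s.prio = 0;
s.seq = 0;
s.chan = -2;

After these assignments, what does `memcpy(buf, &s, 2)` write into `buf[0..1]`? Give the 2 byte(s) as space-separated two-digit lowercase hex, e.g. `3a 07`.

fc c1

ver:1 = 0 → 0x0 << 0 → word 0x0000
bank:5 = 30 → 0x1e << 1 → word 0x003c
addr_hi:3 = -1 → 0x7 << 6 → word 0x01fc
prio:1 = 0 → 0x0 << 9 → word 0x01fc
seq:3 = 0 → 0x0 << 10 → word 0x01fc
chan:3 = -2 → 0x6 << 13 → word 0xc1fc
word = 0xc1fc → little-endian bytes:
  [0]=0xfc  [1]=0xc1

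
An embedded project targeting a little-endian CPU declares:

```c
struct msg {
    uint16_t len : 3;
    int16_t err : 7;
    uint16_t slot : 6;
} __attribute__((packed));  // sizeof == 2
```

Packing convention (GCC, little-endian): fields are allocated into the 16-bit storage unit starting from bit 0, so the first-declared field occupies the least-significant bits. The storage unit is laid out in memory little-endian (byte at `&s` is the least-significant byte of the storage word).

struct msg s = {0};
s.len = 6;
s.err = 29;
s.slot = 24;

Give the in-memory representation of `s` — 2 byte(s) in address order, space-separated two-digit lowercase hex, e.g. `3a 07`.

[0+:3] len=6 & 0x7 = 0x6; word=0x0006
[3+:7] err=29 & 0x7f = 0x1d; word=0x00ee
[10+:6] slot=24 & 0x3f = 0x18; word=0x60ee
word = 0x60ee → little-endian bytes:
  [0]=0xee  [1]=0x60

ee 60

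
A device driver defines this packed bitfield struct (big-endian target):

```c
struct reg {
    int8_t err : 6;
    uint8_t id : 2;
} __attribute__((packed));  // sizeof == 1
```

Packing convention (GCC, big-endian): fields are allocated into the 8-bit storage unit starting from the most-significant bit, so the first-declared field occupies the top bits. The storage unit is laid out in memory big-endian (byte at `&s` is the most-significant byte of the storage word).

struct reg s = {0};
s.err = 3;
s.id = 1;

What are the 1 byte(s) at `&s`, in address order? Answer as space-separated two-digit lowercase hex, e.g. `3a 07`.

err:6 = 3 → 0x3 << 2 → word 0x0c
id:2 = 1 → 0x1 << 0 → word 0x0d
word = 0x0d → big-endian bytes:
  [0]=0x0d

0d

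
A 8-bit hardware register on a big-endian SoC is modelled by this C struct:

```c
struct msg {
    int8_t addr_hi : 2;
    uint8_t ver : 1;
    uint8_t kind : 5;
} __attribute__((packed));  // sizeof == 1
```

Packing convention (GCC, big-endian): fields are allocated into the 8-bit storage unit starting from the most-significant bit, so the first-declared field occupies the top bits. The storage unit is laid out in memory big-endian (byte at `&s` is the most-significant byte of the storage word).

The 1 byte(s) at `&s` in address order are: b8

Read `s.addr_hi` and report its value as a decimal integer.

[0]=0xb8 (big-endian) → word 0xb8
addr_hi [6+:2] = (word>>6) & 0x3 = 2  ←
ver [5+:1] = (word>>5) & 0x1 = 1
kind [0+:5] = (word>>0) & 0x1f = 24
addr_hi signed 2b, MSB=1: 2 - 4 = -2

-2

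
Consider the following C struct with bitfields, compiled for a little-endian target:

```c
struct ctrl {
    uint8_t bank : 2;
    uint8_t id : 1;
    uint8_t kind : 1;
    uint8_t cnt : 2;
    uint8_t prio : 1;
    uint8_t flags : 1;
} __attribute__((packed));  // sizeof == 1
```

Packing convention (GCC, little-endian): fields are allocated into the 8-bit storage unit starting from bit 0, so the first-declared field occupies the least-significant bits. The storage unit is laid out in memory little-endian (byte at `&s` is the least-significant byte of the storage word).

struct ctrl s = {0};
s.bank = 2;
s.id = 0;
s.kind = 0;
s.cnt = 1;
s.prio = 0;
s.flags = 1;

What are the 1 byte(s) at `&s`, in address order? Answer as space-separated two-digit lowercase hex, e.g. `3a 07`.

bank (2b) val=2 bits=0x2 at bit 0: 0x02
id (1b) val=0 bits=0x0 at bit 2: 0x02
kind (1b) val=0 bits=0x0 at bit 3: 0x02
cnt (2b) val=1 bits=0x1 at bit 4: 0x12
prio (1b) val=0 bits=0x0 at bit 6: 0x12
flags (1b) val=1 bits=0x1 at bit 7: 0x92
word = 0x92 → little-endian bytes:
  [0]=0x92

92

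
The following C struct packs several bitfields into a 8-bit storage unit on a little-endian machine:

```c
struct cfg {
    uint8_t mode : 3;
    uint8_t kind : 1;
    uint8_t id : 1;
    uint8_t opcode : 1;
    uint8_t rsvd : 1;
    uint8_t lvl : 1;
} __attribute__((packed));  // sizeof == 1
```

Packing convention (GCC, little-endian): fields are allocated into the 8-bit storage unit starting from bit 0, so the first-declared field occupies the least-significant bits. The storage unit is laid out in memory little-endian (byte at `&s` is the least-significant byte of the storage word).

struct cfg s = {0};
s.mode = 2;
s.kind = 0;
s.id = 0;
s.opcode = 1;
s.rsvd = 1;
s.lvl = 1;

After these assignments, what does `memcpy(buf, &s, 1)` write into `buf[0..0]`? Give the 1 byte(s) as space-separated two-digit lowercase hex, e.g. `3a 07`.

[0+:3] mode=2 & 0x7 = 0x2; word=0x02
[3+:1] kind=0 & 0x1 = 0x0; word=0x02
[4+:1] id=0 & 0x1 = 0x0; word=0x02
[5+:1] opcode=1 & 0x1 = 0x1; word=0x22
[6+:1] rsvd=1 & 0x1 = 0x1; word=0x62
[7+:1] lvl=1 & 0x1 = 0x1; word=0xe2
word = 0xe2 → little-endian bytes:
  [0]=0xe2

e2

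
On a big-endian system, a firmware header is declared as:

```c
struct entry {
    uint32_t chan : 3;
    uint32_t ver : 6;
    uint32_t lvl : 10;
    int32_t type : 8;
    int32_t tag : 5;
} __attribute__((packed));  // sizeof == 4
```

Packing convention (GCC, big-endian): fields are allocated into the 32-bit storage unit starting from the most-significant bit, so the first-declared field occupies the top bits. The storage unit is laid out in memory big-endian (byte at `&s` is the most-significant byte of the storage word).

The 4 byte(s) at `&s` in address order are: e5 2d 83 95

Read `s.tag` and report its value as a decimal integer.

[0]=0xe5 [1]=0x2d [2]=0x83 [3]=0x95 (big-endian) → word 0xe52d8395
chan [29+:3] = (word>>29) & 0x7 = 7
ver [23+:6] = (word>>23) & 0x3f = 10
lvl [13+:10] = (word>>13) & 0x3ff = 364
type [5+:8] = (word>>5) & 0xff = 28
tag [0+:5] = (word>>0) & 0x1f = 21  ←
tag signed 5b, MSB=1: 21 - 32 = -11

-11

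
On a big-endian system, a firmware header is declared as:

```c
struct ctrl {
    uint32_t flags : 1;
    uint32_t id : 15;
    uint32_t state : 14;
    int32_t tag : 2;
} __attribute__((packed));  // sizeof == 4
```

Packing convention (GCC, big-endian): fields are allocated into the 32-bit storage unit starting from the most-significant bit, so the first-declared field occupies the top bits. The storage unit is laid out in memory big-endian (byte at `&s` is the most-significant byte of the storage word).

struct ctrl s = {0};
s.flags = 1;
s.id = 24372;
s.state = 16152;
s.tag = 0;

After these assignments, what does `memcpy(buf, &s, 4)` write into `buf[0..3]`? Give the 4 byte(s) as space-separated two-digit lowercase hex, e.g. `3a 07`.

[31+:1] flags=1 & 0x1 = 0x1; word=0x80000000
[16+:15] id=24372 & 0x7fff = 0x5f34; word=0xdf340000
[2+:14] state=16152 & 0x3fff = 0x3f18; word=0xdf34fc60
[0+:2] tag=0 & 0x3 = 0x0; word=0xdf34fc60
word = 0xdf34fc60 → big-endian bytes:
  [0]=0xdf  [1]=0x34  [2]=0xfc  [3]=0x60

df 34 fc 60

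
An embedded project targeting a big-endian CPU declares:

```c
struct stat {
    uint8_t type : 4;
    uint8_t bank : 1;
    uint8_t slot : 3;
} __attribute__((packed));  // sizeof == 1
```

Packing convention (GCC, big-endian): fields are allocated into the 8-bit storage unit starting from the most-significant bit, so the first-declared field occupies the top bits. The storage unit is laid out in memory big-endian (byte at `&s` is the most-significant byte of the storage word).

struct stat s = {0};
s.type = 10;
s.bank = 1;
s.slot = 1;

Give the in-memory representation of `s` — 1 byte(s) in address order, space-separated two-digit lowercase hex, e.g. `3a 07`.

a9

[4+:4] type=10 & 0xf = 0xa; word=0xa0
[3+:1] bank=1 & 0x1 = 0x1; word=0xa8
[0+:3] slot=1 & 0x7 = 0x1; word=0xa9
word = 0xa9 → big-endian bytes:
  [0]=0xa9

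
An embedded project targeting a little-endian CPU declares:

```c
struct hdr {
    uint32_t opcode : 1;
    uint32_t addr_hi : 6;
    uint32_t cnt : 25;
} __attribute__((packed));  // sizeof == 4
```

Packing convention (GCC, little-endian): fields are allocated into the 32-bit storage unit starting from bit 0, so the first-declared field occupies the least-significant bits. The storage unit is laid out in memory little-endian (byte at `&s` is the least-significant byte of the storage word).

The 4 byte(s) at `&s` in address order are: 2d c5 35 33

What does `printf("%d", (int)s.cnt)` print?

6712202

[0]=0x2d [1]=0xc5 [2]=0x35 [3]=0x33 (little-endian) → word 0x3335c52d
opcode [0+:1] = (word>>0) & 0x1 = 1
addr_hi [1+:6] = (word>>1) & 0x3f = 22
cnt [7+:25] = (word>>7) & 0x1ffffff = 6712202  ←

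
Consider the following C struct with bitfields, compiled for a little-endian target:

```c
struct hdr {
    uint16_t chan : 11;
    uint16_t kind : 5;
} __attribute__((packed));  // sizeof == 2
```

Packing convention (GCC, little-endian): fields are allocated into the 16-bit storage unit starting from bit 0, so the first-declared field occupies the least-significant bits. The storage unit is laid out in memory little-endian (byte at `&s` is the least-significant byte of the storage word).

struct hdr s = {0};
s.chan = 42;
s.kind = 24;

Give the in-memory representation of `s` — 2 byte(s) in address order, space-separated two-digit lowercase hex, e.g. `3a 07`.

2a c0

chan (11b) val=42 bits=0x2a at bit 0: 0x002a
kind (5b) val=24 bits=0x18 at bit 11: 0xc02a
word = 0xc02a → little-endian bytes:
  [0]=0x2a  [1]=0xc0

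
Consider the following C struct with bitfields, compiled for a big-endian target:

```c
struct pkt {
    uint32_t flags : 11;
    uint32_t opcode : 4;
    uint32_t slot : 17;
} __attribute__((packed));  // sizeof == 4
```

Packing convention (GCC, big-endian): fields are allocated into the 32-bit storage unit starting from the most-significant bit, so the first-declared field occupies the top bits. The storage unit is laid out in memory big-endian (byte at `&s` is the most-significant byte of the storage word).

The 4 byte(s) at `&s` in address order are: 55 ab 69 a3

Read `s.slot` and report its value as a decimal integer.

[0]=0x55 [1]=0xab [2]=0x69 [3]=0xa3 (big-endian) → word 0x55ab69a3
flags [21+:11] = (word>>21) & 0x7ff = 685
opcode [17+:4] = (word>>17) & 0xf = 5
slot [0+:17] = (word>>0) & 0x1ffff = 92579  ←

92579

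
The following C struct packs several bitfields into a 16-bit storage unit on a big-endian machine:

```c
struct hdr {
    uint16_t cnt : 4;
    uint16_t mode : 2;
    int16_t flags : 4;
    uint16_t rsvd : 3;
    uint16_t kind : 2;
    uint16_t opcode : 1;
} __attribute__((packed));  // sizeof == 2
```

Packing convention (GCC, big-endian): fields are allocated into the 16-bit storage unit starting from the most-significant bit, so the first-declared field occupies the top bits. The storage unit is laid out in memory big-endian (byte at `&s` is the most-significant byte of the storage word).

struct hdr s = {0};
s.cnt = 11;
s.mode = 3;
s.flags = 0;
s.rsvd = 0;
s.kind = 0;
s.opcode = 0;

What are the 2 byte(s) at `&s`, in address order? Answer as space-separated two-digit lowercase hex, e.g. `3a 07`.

cnt (4b) val=11 bits=0xb at bit 12: 0xb000
mode (2b) val=3 bits=0x3 at bit 10: 0xbc00
flags (4b) val=0 bits=0x0 at bit 6: 0xbc00
rsvd (3b) val=0 bits=0x0 at bit 3: 0xbc00
kind (2b) val=0 bits=0x0 at bit 1: 0xbc00
opcode (1b) val=0 bits=0x0 at bit 0: 0xbc00
word = 0xbc00 → big-endian bytes:
  [0]=0xbc  [1]=0x00

bc 00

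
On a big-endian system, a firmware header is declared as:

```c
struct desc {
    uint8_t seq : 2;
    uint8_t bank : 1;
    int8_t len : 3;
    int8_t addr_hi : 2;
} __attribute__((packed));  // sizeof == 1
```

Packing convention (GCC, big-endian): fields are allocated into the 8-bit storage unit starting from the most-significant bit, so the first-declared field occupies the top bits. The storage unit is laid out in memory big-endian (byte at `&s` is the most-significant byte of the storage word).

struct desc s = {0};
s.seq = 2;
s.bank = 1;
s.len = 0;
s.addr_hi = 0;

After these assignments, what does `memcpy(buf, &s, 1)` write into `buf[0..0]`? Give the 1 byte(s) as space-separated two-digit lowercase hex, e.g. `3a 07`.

a0

[6+:2] seq=2 & 0x3 = 0x2; word=0x80
[5+:1] bank=1 & 0x1 = 0x1; word=0xa0
[2+:3] len=0 & 0x7 = 0x0; word=0xa0
[0+:2] addr_hi=0 & 0x3 = 0x0; word=0xa0
word = 0xa0 → big-endian bytes:
  [0]=0xa0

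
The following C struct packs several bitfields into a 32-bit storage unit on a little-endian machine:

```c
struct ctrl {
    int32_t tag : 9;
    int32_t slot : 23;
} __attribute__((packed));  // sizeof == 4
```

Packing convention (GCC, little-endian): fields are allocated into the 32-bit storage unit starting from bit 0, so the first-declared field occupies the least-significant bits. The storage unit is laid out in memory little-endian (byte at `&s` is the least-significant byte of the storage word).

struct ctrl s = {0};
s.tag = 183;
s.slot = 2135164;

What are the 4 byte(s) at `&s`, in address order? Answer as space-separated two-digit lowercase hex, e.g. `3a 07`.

b7 f8 28 41

tag (9b) val=183 bits=0xb7 at bit 0: 0x000000b7
slot (23b) val=2135164 bits=0x20947c at bit 9: 0x4128f8b7
word = 0x4128f8b7 → little-endian bytes:
  [0]=0xb7  [1]=0xf8  [2]=0x28  [3]=0x41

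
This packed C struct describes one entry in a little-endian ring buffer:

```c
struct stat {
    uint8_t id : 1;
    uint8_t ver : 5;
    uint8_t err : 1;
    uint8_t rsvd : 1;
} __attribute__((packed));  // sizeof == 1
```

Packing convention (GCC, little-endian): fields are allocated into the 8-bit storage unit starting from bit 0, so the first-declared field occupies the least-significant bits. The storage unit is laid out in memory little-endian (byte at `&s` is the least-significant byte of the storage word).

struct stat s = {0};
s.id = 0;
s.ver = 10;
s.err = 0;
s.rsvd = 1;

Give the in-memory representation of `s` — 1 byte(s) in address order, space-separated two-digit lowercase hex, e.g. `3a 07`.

id:1 = 0 → 0x0 << 0 → word 0x00
ver:5 = 10 → 0xa << 1 → word 0x14
err:1 = 0 → 0x0 << 6 → word 0x14
rsvd:1 = 1 → 0x1 << 7 → word 0x94
word = 0x94 → little-endian bytes:
  [0]=0x94

94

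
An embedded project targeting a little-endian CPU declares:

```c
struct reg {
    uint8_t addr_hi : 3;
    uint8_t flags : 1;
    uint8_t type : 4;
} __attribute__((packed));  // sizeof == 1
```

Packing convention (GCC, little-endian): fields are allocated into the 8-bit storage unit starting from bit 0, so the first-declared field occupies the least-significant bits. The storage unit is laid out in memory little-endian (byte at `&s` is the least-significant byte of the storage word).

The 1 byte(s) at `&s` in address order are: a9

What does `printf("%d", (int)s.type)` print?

10

[0]=0xa9 (little-endian) → word 0xa9
addr_hi:3 @ bit 0 → (0xa9>>0)&0x7 = 0x1
flags:1 @ bit 3 → (0xa9>>3)&0x1 = 0x1
type:4 @ bit 4 → (0xa9>>4)&0xf = 0xa  ←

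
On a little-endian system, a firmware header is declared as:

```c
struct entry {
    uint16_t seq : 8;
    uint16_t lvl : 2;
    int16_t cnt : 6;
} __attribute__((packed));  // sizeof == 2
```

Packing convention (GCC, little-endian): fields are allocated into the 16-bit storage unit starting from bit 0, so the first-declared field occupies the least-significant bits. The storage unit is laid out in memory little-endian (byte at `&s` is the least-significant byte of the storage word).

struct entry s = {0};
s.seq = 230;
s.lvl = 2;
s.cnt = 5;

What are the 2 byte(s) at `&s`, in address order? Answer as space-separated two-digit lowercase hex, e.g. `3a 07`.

e6 16

[0+:8] seq=230 & 0xff = 0xe6; word=0x00e6
[8+:2] lvl=2 & 0x3 = 0x2; word=0x02e6
[10+:6] cnt=5 & 0x3f = 0x5; word=0x16e6
word = 0x16e6 → little-endian bytes:
  [0]=0xe6  [1]=0x16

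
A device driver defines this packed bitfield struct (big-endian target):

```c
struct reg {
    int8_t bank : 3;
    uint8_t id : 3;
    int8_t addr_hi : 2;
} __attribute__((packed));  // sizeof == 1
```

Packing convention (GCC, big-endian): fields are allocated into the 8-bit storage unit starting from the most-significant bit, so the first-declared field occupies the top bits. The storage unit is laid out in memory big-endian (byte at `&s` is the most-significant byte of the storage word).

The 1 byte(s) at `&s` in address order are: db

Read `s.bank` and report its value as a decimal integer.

[0]=0xdb (big-endian) → word 0xdb
bank:3 @ bit 5 → (0xdb>>5)&0x7 = 0x6  ←
id:3 @ bit 2 → (0xdb>>2)&0x7 = 0x6
addr_hi:2 @ bit 0 → (0xdb>>0)&0x3 = 0x3
bank signed 3b, MSB=1: 6 - 8 = -2

-2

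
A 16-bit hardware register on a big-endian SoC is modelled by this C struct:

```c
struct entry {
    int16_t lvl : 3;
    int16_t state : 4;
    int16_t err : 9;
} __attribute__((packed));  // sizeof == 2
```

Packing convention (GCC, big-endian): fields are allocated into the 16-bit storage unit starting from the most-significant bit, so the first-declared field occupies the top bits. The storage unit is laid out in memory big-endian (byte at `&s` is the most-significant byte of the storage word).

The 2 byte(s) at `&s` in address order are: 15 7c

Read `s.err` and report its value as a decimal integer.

-132

[0]=0x15 [1]=0x7c (big-endian) → word 0x157c
lvl:3 @ bit 13 → (0x157c>>13)&0x7 = 0x0
state:4 @ bit 9 → (0x157c>>9)&0xf = 0xa
err:9 @ bit 0 → (0x157c>>0)&0x1ff = 0x17c  ←
err signed 9b, MSB=1: 380 - 512 = -132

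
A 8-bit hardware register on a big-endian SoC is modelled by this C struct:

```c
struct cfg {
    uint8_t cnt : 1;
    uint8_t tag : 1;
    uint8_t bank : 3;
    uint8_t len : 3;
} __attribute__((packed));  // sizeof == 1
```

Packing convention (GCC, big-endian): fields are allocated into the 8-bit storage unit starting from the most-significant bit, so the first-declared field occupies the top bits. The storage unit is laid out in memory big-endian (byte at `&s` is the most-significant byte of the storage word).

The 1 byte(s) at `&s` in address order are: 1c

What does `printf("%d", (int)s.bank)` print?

[0]=0x1c (big-endian) → word 0x1c
cnt [7+:1] = (word>>7) & 0x1 = 0
tag [6+:1] = (word>>6) & 0x1 = 0
bank [3+:3] = (word>>3) & 0x7 = 3  ←
len [0+:3] = (word>>0) & 0x7 = 4

3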